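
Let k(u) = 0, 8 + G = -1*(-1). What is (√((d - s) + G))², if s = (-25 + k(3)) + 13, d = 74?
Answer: 79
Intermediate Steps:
G = -7 (G = -8 - 1*(-1) = -8 + 1 = -7)
s = -12 (s = (-25 + 0) + 13 = -25 + 13 = -12)
(√((d - s) + G))² = (√((74 - 1*(-12)) - 7))² = (√((74 + 12) - 7))² = (√(86 - 7))² = (√79)² = 79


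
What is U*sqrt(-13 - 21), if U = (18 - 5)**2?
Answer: 169*I*sqrt(34) ≈ 985.43*I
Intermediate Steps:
U = 169 (U = 13**2 = 169)
U*sqrt(-13 - 21) = 169*sqrt(-13 - 21) = 169*sqrt(-34) = 169*(I*sqrt(34)) = 169*I*sqrt(34)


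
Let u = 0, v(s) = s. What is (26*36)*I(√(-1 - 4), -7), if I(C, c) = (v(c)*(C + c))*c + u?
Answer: -321048 + 45864*I*√5 ≈ -3.2105e+5 + 1.0256e+5*I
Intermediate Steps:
I(C, c) = c²*(C + c) (I(C, c) = (c*(C + c))*c + 0 = c²*(C + c) + 0 = c²*(C + c))
(26*36)*I(√(-1 - 4), -7) = (26*36)*((-7)²*(√(-1 - 4) - 7)) = 936*(49*(√(-5) - 7)) = 936*(49*(I*√5 - 7)) = 936*(49*(-7 + I*√5)) = 936*(-343 + 49*I*√5) = -321048 + 45864*I*√5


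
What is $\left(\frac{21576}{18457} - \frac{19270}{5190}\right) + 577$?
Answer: $\frac{5502819896}{9579183} \approx 574.46$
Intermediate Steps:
$\left(\frac{21576}{18457} - \frac{19270}{5190}\right) + 577 = \left(21576 \cdot \frac{1}{18457} - \frac{1927}{519}\right) + 577 = \left(\frac{21576}{18457} - \frac{1927}{519}\right) + 577 = - \frac{24368695}{9579183} + 577 = \frac{5502819896}{9579183}$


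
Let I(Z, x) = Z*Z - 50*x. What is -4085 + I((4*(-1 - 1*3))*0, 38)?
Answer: -5985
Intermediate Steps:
I(Z, x) = Z² - 50*x
-4085 + I((4*(-1 - 1*3))*0, 38) = -4085 + (((4*(-1 - 1*3))*0)² - 50*38) = -4085 + (((4*(-1 - 3))*0)² - 1900) = -4085 + (((4*(-4))*0)² - 1900) = -4085 + ((-16*0)² - 1900) = -4085 + (0² - 1900) = -4085 + (0 - 1900) = -4085 - 1900 = -5985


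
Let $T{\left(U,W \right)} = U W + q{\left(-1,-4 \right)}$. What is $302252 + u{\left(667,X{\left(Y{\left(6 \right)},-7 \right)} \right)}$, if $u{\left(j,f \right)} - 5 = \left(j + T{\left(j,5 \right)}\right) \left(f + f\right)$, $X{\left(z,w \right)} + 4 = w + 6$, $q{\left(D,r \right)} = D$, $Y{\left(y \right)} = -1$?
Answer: $262247$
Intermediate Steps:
$T{\left(U,W \right)} = -1 + U W$ ($T{\left(U,W \right)} = U W - 1 = -1 + U W$)
$X{\left(z,w \right)} = 2 + w$ ($X{\left(z,w \right)} = -4 + \left(w + 6\right) = -4 + \left(6 + w\right) = 2 + w$)
$u{\left(j,f \right)} = 5 + 2 f \left(-1 + 6 j\right)$ ($u{\left(j,f \right)} = 5 + \left(j + \left(-1 + j 5\right)\right) \left(f + f\right) = 5 + \left(j + \left(-1 + 5 j\right)\right) 2 f = 5 + \left(-1 + 6 j\right) 2 f = 5 + 2 f \left(-1 + 6 j\right)$)
$302252 + u{\left(667,X{\left(Y{\left(6 \right)},-7 \right)} \right)} = 302252 + \left(5 - 2 \left(2 - 7\right) + 12 \left(2 - 7\right) 667\right) = 302252 + \left(5 - -10 + 12 \left(-5\right) 667\right) = 302252 + \left(5 + 10 - 40020\right) = 302252 - 40005 = 262247$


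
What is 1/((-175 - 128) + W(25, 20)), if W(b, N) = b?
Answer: -1/278 ≈ -0.0035971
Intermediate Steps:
1/((-175 - 128) + W(25, 20)) = 1/((-175 - 128) + 25) = 1/(-303 + 25) = 1/(-278) = -1/278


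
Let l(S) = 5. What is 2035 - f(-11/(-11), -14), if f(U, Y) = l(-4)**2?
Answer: 2010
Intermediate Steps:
f(U, Y) = 25 (f(U, Y) = 5**2 = 25)
2035 - f(-11/(-11), -14) = 2035 - 1*25 = 2035 - 25 = 2010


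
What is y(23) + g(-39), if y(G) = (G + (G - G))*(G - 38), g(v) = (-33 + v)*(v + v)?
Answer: 5271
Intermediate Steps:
g(v) = 2*v*(-33 + v) (g(v) = (-33 + v)*(2*v) = 2*v*(-33 + v))
y(G) = G*(-38 + G) (y(G) = (G + 0)*(-38 + G) = G*(-38 + G))
y(23) + g(-39) = 23*(-38 + 23) + 2*(-39)*(-33 - 39) = 23*(-15) + 2*(-39)*(-72) = -345 + 5616 = 5271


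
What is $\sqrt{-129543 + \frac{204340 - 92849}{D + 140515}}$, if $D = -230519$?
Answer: $\frac{19 i \sqrt{726732415283}}{45002} \approx 359.92 i$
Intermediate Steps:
$\sqrt{-129543 + \frac{204340 - 92849}{D + 140515}} = \sqrt{-129543 + \frac{204340 - 92849}{-230519 + 140515}} = \sqrt{-129543 + \frac{111491}{-90004}} = \sqrt{-129543 + 111491 \left(- \frac{1}{90004}\right)} = \sqrt{-129543 - \frac{111491}{90004}} = \sqrt{- \frac{11659499663}{90004}} = \frac{19 i \sqrt{726732415283}}{45002}$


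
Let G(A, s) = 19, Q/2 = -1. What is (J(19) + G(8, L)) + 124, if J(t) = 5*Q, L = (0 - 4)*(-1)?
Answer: 133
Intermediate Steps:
L = 4 (L = -4*(-1) = 4)
Q = -2 (Q = 2*(-1) = -2)
J(t) = -10 (J(t) = 5*(-2) = -10)
(J(19) + G(8, L)) + 124 = (-10 + 19) + 124 = 9 + 124 = 133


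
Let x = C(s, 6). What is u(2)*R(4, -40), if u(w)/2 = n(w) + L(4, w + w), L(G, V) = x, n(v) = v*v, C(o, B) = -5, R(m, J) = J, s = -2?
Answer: 80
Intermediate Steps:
x = -5
n(v) = v**2
L(G, V) = -5
u(w) = -10 + 2*w**2 (u(w) = 2*(w**2 - 5) = 2*(-5 + w**2) = -10 + 2*w**2)
u(2)*R(4, -40) = (-10 + 2*2**2)*(-40) = (-10 + 2*4)*(-40) = (-10 + 8)*(-40) = -2*(-40) = 80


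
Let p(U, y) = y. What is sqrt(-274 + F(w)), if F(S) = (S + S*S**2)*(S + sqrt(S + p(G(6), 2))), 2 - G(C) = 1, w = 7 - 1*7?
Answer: I*sqrt(274) ≈ 16.553*I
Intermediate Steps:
w = 0 (w = 7 - 7 = 0)
G(C) = 1 (G(C) = 2 - 1*1 = 2 - 1 = 1)
F(S) = (S + S**3)*(S + sqrt(2 + S)) (F(S) = (S + S*S**2)*(S + sqrt(S + 2)) = (S + S**3)*(S + sqrt(2 + S)))
sqrt(-274 + F(w)) = sqrt(-274 + 0*(0 + 0**3 + sqrt(2 + 0) + 0**2*sqrt(2 + 0))) = sqrt(-274 + 0*(0 + 0 + sqrt(2) + 0*sqrt(2))) = sqrt(-274 + 0*(0 + 0 + sqrt(2) + 0)) = sqrt(-274 + 0*sqrt(2)) = sqrt(-274 + 0) = sqrt(-274) = I*sqrt(274)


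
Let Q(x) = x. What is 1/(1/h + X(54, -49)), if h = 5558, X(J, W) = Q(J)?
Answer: 5558/300133 ≈ 0.018518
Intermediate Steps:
X(J, W) = J
1/(1/h + X(54, -49)) = 1/(1/5558 + 54) = 1/(300133/5558) = 5558/300133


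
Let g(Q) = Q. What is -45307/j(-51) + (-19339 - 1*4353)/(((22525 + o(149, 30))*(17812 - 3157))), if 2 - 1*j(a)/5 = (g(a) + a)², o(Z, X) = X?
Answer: 2994940653251/3438313747050 ≈ 0.87105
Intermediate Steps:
j(a) = 10 - 20*a² (j(a) = 10 - 5*(a + a)² = 10 - 5*4*a² = 10 - 20*a²)
-45307/j(-51) + (-19339 - 1*4353)/(((22525 + o(149, 30))*(17812 - 3157))) = -45307/(10 - 20*(-51)²) + (-19339 - 1*4353)/(((22525 + 30)*(17812 - 3157))) = -45307/(10 - 20*2601) + (-19339 - 4353)/((22555*14655)) = -45307/(10 - 52020) - 23692/330543525 = -45307/(-52010) - 23692*1/330543525 = -45307*(-1/52010) - 23692/330543525 = 45307/52010 - 23692/330543525 = 2994940653251/3438313747050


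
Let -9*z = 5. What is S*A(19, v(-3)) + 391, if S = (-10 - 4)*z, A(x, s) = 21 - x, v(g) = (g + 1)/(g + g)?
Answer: 3659/9 ≈ 406.56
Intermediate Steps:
z = -5/9 (z = -⅑*5 = -5/9 ≈ -0.55556)
v(g) = (1 + g)/(2*g) (v(g) = (1 + g)/((2*g)) = (1 + g)*(1/(2*g)) = (1 + g)/(2*g))
S = 70/9 (S = (-10 - 4)*(-5/9) = -14*(-5/9) = 70/9 ≈ 7.7778)
S*A(19, v(-3)) + 391 = 70*(21 - 1*19)/9 + 391 = 70*(21 - 19)/9 + 391 = (70/9)*2 + 391 = 140/9 + 391 = 3659/9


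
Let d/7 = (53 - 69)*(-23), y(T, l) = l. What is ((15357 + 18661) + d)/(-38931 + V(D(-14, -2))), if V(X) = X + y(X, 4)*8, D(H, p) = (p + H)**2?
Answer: -12198/12881 ≈ -0.94698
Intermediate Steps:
D(H, p) = (H + p)**2
d = 2576 (d = 7*((53 - 69)*(-23)) = 7*(-16*(-23)) = 7*368 = 2576)
V(X) = 32 + X (V(X) = X + 4*8 = X + 32 = 32 + X)
((15357 + 18661) + d)/(-38931 + V(D(-14, -2))) = ((15357 + 18661) + 2576)/(-38931 + (32 + (-14 - 2)**2)) = (34018 + 2576)/(-38931 + (32 + (-16)**2)) = 36594/(-38931 + (32 + 256)) = 36594/(-38931 + 288) = 36594/(-38643) = 36594*(-1/38643) = -12198/12881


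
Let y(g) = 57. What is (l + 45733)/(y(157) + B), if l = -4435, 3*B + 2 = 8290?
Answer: 123894/8459 ≈ 14.646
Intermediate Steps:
B = 8288/3 (B = -2/3 + (1/3)*8290 = -2/3 + 8290/3 = 8288/3 ≈ 2762.7)
(l + 45733)/(y(157) + B) = (-4435 + 45733)/(57 + 8288/3) = 41298/(8459/3) = 41298*(3/8459) = 123894/8459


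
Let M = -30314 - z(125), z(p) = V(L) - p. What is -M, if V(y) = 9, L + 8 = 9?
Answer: 30198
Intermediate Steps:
L = 1 (L = -8 + 9 = 1)
z(p) = 9 - p
M = -30198 (M = -30314 - (9 - 1*125) = -30314 - (9 - 125) = -30314 - 1*(-116) = -30314 + 116 = -30198)
-M = -1*(-30198) = 30198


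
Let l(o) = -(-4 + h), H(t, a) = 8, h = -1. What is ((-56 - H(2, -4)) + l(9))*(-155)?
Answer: 9145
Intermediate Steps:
l(o) = 5 (l(o) = -(-4 - 1) = -1*(-5) = 5)
((-56 - H(2, -4)) + l(9))*(-155) = ((-56 - 1*8) + 5)*(-155) = ((-56 - 8) + 5)*(-155) = (-64 + 5)*(-155) = -59*(-155) = 9145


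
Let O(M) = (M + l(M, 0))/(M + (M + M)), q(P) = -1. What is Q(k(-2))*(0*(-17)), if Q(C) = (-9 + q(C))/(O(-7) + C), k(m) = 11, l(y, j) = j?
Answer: 0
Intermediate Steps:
O(M) = ⅓ (O(M) = (M + 0)/(M + (M + M)) = M/(M + 2*M) = M/((3*M)) = M*(1/(3*M)) = ⅓)
Q(C) = -10/(⅓ + C) (Q(C) = (-9 - 1)/(⅓ + C) = -10/(⅓ + C))
Q(k(-2))*(0*(-17)) = (-30/(1 + 3*11))*(0*(-17)) = -30/(1 + 33)*0 = -30/34*0 = -30*1/34*0 = -15/17*0 = 0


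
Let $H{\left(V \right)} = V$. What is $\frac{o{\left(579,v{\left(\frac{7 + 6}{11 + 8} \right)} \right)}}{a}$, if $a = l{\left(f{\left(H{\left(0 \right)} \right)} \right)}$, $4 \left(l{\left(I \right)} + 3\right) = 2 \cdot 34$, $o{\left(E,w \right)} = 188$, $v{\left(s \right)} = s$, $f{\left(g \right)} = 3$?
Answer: $\frac{94}{7} \approx 13.429$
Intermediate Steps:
$l{\left(I \right)} = 14$ ($l{\left(I \right)} = -3 + \frac{2 \cdot 34}{4} = -3 + \frac{1}{4} \cdot 68 = -3 + 17 = 14$)
$a = 14$
$\frac{o{\left(579,v{\left(\frac{7 + 6}{11 + 8} \right)} \right)}}{a} = \frac{188}{14} = 188 \cdot \frac{1}{14} = \frac{94}{7}$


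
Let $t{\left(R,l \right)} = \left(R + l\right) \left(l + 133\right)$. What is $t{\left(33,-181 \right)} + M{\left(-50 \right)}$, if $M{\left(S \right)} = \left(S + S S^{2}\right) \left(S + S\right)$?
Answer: $12512104$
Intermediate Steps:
$M{\left(S \right)} = 2 S \left(S + S^{3}\right)$ ($M{\left(S \right)} = \left(S + S^{3}\right) 2 S = 2 S \left(S + S^{3}\right)$)
$t{\left(R,l \right)} = \left(133 + l\right) \left(R + l\right)$ ($t{\left(R,l \right)} = \left(R + l\right) \left(133 + l\right) = \left(133 + l\right) \left(R + l\right)$)
$t{\left(33,-181 \right)} + M{\left(-50 \right)} = \left(\left(-181\right)^{2} + 133 \cdot 33 + 133 \left(-181\right) + 33 \left(-181\right)\right) + 2 \left(-50\right)^{2} \left(1 + \left(-50\right)^{2}\right) = \left(32761 + 4389 - 24073 - 5973\right) + 2 \cdot 2500 \left(1 + 2500\right) = 7104 + 2 \cdot 2500 \cdot 2501 = 7104 + 12505000 = 12512104$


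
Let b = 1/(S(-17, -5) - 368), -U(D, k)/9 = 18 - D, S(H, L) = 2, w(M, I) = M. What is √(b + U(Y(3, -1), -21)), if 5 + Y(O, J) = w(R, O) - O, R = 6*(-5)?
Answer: I*√67514190/366 ≈ 22.45*I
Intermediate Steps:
R = -30
Y(O, J) = -35 - O (Y(O, J) = -5 + (-30 - O) = -35 - O)
U(D, k) = -162 + 9*D (U(D, k) = -9*(18 - D) = -162 + 9*D)
b = -1/366 (b = 1/(2 - 368) = 1/(-366) = -1/366 ≈ -0.0027322)
√(b + U(Y(3, -1), -21)) = √(-1/366 + (-162 + 9*(-35 - 1*3))) = √(-1/366 + (-162 + 9*(-35 - 3))) = √(-1/366 + (-162 + 9*(-38))) = √(-1/366 + (-162 - 342)) = √(-1/366 - 504) = √(-184465/366) = I*√67514190/366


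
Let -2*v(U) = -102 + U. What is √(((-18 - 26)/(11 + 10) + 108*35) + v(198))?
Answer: 2*√411222/21 ≈ 61.073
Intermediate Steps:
v(U) = 51 - U/2 (v(U) = -(-102 + U)/2 = 51 - U/2)
√(((-18 - 26)/(11 + 10) + 108*35) + v(198)) = √(((-18 - 26)/(11 + 10) + 108*35) + (51 - ½*198)) = √((-44/21 + 3780) + (51 - 99)) = √((-44*1/21 + 3780) - 48) = √((-44/21 + 3780) - 48) = √(79336/21 - 48) = √(78328/21) = 2*√411222/21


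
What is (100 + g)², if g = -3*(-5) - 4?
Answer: 12321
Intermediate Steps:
g = 11 (g = 15 - 4 = 11)
(100 + g)² = (100 + 11)² = 111² = 12321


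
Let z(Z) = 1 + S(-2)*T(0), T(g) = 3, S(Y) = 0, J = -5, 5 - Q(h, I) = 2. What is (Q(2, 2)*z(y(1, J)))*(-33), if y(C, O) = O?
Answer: -99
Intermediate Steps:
Q(h, I) = 3 (Q(h, I) = 5 - 1*2 = 5 - 2 = 3)
z(Z) = 1 (z(Z) = 1 + 0*3 = 1 + 0 = 1)
(Q(2, 2)*z(y(1, J)))*(-33) = (3*1)*(-33) = 3*(-33) = -99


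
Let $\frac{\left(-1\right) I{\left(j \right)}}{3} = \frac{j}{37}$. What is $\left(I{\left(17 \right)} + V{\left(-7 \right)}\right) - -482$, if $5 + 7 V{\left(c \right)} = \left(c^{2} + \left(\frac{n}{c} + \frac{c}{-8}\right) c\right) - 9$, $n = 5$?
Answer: $\frac{1005875}{2072} \approx 485.46$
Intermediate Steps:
$I{\left(j \right)} = - \frac{3 j}{37}$ ($I{\left(j \right)} = - 3 \frac{j}{37} = - \frac{3 j}{37}$)
$V{\left(c \right)} = -2 + \frac{c^{2}}{7} + \frac{c \left(\frac{5}{c} - \frac{c}{8}\right)}{7}$ ($V{\left(c \right)} = - \frac{5}{7} + \frac{\left(c^{2} + \left(\frac{5}{c} + \frac{c}{-8}\right) c\right) - 9}{7} = - \frac{5}{7} + \frac{\left(c^{2} + \left(\frac{5}{c} + c \left(- \frac{1}{8}\right)\right) c\right) - 9}{7} = - \frac{5}{7} + \frac{\left(c^{2} + \left(\frac{5}{c} - \frac{c}{8}\right) c\right) - 9}{7} = - \frac{5}{7} + \frac{\left(c^{2} + c \left(\frac{5}{c} - \frac{c}{8}\right)\right) - 9}{7} = - \frac{5}{7} + \frac{-9 + c^{2} + c \left(\frac{5}{c} - \frac{c}{8}\right)}{7} = - \frac{5}{7} + \left(- \frac{9}{7} + \frac{c^{2}}{7} + \frac{c \left(\frac{5}{c} - \frac{c}{8}\right)}{7}\right) = -2 + \frac{c^{2}}{7} + \frac{c \left(\frac{5}{c} - \frac{c}{8}\right)}{7}$)
$\left(I{\left(17 \right)} + V{\left(-7 \right)}\right) - -482 = \left(\left(- \frac{3}{37}\right) 17 - \left(\frac{9}{7} - \frac{\left(-7\right)^{2}}{8}\right)\right) - -482 = \left(- \frac{51}{37} + \left(- \frac{9}{7} + \frac{1}{8} \cdot 49\right)\right) + 482 = \left(- \frac{51}{37} + \left(- \frac{9}{7} + \frac{49}{8}\right)\right) + 482 = \left(- \frac{51}{37} + \frac{271}{56}\right) + 482 = \frac{7171}{2072} + 482 = \frac{1005875}{2072}$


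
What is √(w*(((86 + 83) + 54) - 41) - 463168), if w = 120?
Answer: 4*I*√27583 ≈ 664.33*I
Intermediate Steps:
√(w*(((86 + 83) + 54) - 41) - 463168) = √(120*(((86 + 83) + 54) - 41) - 463168) = √(120*((169 + 54) - 41) - 463168) = √(120*(223 - 41) - 463168) = √(120*182 - 463168) = √(21840 - 463168) = √(-441328) = 4*I*√27583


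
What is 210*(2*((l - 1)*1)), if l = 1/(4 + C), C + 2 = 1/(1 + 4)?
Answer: -2520/11 ≈ -229.09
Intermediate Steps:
C = -9/5 (C = -2 + 1/(1 + 4) = -2 + 1/5 = -9/5 ≈ -1.8000)
l = 5/11 (l = 1/(4 - 9/5) = 1/(11/5) = 5/11 ≈ 0.45455)
210*(2*((l - 1)*1)) = 210*(2*((5/11 - 1)*1)) = 210*(2*(-6/11*1)) = 210*(2*(-6/11)) = 210*(-12/11) = -2520/11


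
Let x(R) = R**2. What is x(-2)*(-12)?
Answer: -48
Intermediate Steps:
x(-2)*(-12) = (-2)**2*(-12) = 4*(-12) = -48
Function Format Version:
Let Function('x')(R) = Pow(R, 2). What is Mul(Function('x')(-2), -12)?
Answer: -48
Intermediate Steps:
Mul(Function('x')(-2), -12) = Mul(Pow(-2, 2), -12) = Mul(4, -12) = -48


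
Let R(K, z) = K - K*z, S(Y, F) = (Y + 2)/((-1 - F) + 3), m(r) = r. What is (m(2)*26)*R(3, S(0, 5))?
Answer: 260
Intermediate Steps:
S(Y, F) = (2 + Y)/(2 - F)
R(K, z) = K - K*z
(m(2)*26)*R(3, S(0, 5)) = (2*26)*(3*(1 - (-2 - 1*0)/(-2 + 5))) = 52*(3*(1 - (-2 + 0)/3)) = 52*(3*(1 - (-2)/3)) = 52*(3*(1 - 1*(-⅔))) = 52*(3*(1 + ⅔)) = 52*(3*(5/3)) = 52*5 = 260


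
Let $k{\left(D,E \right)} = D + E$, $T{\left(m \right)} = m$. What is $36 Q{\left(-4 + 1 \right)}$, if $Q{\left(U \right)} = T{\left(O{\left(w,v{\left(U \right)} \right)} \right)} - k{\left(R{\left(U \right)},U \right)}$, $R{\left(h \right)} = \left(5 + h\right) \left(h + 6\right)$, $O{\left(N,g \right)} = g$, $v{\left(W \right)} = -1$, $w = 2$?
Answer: $-144$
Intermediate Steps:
$R{\left(h \right)} = \left(5 + h\right) \left(6 + h\right)$
$Q{\left(U \right)} = -31 - U^{2} - 12 U$ ($Q{\left(U \right)} = -1 - \left(\left(30 + U^{2} + 11 U\right) + U\right) = -1 - \left(30 + U^{2} + 12 U\right) = -31 - U^{2} - 12 U$)
$36 Q{\left(-4 + 1 \right)} = 36 \left(-31 - \left(-4 + 1\right)^{2} - 12 \left(-4 + 1\right)\right) = 36 \left(-31 - \left(-3\right)^{2} - -36\right) = 36 \left(-31 - 9 + 36\right) = 36 \left(-4\right) = -144$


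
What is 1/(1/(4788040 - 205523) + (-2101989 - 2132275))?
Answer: -4582517/19403586762487 ≈ -2.3617e-7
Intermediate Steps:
1/(1/(4788040 - 205523) + (-2101989 - 2132275)) = 1/(1/4582517 - 4234264) = 1/(-19403586762487/4582517) = -4582517/19403586762487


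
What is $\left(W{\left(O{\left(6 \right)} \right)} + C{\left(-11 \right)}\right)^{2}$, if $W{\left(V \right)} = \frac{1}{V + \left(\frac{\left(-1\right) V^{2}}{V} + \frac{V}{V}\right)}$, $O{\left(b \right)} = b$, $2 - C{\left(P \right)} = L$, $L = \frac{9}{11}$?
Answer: $\frac{576}{121} \approx 4.7603$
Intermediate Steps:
$L = \frac{9}{11}$ ($L = 9 \cdot \frac{1}{11} = \frac{9}{11} \approx 0.81818$)
$C{\left(P \right)} = \frac{13}{11}$ ($C{\left(P \right)} = 2 - \frac{9}{11} = \frac{13}{11}$)
$W{\left(V \right)} = 1$ ($W{\left(V \right)} = \frac{1}{V - \left(-1 + V\right)} = 1^{-1} = 1$)
$\left(W{\left(O{\left(6 \right)} \right)} + C{\left(-11 \right)}\right)^{2} = \left(1 + \frac{13}{11}\right)^{2} = \left(\frac{24}{11}\right)^{2} = \frac{576}{121}$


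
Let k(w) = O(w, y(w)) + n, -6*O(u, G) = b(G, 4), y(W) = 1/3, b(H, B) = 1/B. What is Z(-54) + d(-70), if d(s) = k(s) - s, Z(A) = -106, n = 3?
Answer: -793/24 ≈ -33.042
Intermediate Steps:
y(W) = ⅓
O(u, G) = -1/24 (O(u, G) = -⅙/4 = -⅙*¼ = -1/24)
k(w) = 71/24 (k(w) = -1/24 + 3 = 71/24)
d(s) = 71/24 - s
Z(-54) + d(-70) = -106 + (71/24 - 1*(-70)) = -106 + (71/24 + 70) = -106 + 1751/24 = -793/24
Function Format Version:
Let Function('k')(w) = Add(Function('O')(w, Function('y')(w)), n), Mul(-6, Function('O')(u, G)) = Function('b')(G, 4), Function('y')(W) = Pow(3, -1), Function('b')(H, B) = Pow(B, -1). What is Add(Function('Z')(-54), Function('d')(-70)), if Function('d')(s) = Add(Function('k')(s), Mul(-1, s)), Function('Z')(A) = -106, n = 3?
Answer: Rational(-793, 24) ≈ -33.042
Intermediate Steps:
Function('y')(W) = Rational(1, 3)
Function('O')(u, G) = Rational(-1, 24) (Function('O')(u, G) = Mul(Rational(-1, 6), Pow(4, -1)) = Mul(Rational(-1, 6), Rational(1, 4)) = Rational(-1, 24))
Function('k')(w) = Rational(71, 24) (Function('k')(w) = Add(Rational(-1, 24), 3) = Rational(71, 24))
Function('d')(s) = Add(Rational(71, 24), Mul(-1, s))
Add(Function('Z')(-54), Function('d')(-70)) = Add(-106, Add(Rational(71, 24), Mul(-1, -70))) = Add(-106, Add(Rational(71, 24), 70)) = Add(-106, Rational(1751, 24)) = Rational(-793, 24)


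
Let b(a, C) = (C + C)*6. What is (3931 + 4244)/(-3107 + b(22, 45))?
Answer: -8175/2567 ≈ -3.1847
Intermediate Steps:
b(a, C) = 12*C (b(a, C) = (2*C)*6 = 12*C)
(3931 + 4244)/(-3107 + b(22, 45)) = (3931 + 4244)/(-3107 + 12*45) = 8175/(-3107 + 540) = 8175/(-2567) = 8175*(-1/2567) = -8175/2567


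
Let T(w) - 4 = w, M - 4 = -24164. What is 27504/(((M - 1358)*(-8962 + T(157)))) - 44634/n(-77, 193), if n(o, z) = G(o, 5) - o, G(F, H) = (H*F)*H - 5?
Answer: 1670688260154/69359000009 ≈ 24.088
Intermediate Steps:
M = -24160 (M = 4 - 24164 = -24160)
T(w) = 4 + w
G(F, H) = -5 + F*H**2 (G(F, H) = (F*H)*H - 5 = F*H**2 - 5 = -5 + F*H**2)
n(o, z) = -5 + 24*o (n(o, z) = (-5 + o*5**2) - o = (-5 + o*25) - o = (-5 + 25*o) - o = -5 + 24*o)
27504/(((M - 1358)*(-8962 + T(157)))) - 44634/n(-77, 193) = 27504/(((-24160 - 1358)*(-8962 + (4 + 157)))) - 44634/(-5 + 24*(-77)) = 27504/((-25518*(-8962 + 161))) - 44634/(-5 - 1848) = 27504/((-25518*(-8801))) - 44634/(-1853) = 27504/224583918 - 44634*(-1/1853) = 27504*(1/224583918) + 44634/1853 = 4584/37430653 + 44634/1853 = 1670688260154/69359000009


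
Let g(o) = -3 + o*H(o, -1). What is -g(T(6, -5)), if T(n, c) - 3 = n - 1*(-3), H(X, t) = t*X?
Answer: 147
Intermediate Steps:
H(X, t) = X*t
T(n, c) = 6 + n (T(n, c) = 3 + (n - 1*(-3)) = 3 + (n + 3) = 3 + (3 + n) = 6 + n)
g(o) = -3 - o² (g(o) = -3 + o*(o*(-1)) = -3 + o*(-o) = -3 - o²)
-g(T(6, -5)) = -(-3 - (6 + 6)²) = -(-3 - 1*12²) = -(-3 - 1*144) = -(-3 - 144) = -1*(-147) = 147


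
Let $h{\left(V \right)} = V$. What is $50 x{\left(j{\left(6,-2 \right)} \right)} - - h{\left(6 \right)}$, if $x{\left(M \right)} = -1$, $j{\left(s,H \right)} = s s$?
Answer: $-44$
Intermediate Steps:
$j{\left(s,H \right)} = s^{2}$
$50 x{\left(j{\left(6,-2 \right)} \right)} - - h{\left(6 \right)} = 50 \left(-1\right) + \left(6 - 0\right) = -50 + \left(6 + 0\right) = -50 + 6 = -44$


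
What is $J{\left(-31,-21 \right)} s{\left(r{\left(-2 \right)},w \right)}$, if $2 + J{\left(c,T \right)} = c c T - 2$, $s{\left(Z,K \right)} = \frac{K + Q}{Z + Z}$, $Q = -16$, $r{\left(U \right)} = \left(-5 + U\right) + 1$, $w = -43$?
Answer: $- \frac{1190915}{12} \approx -99243.0$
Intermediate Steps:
$r{\left(U \right)} = -4 + U$
$s{\left(Z,K \right)} = \frac{-16 + K}{2 Z}$ ($s{\left(Z,K \right)} = \frac{K - 16}{Z + Z} = \frac{-16 + K}{2 Z}$)
$J{\left(c,T \right)} = -4 + T c^{2}$ ($J{\left(c,T \right)} = -2 + \left(c c T - 2\right) = -2 + \left(c^{2} T - 2\right) = -2 + \left(T c^{2} - 2\right) = -2 + \left(-2 + T c^{2}\right) = -4 + T c^{2}$)
$J{\left(-31,-21 \right)} s{\left(r{\left(-2 \right)},w \right)} = \left(-4 - 21 \left(-31\right)^{2}\right) \frac{-16 - 43}{2 \left(-4 - 2\right)} = \left(-4 - 20181\right) \frac{1}{2} \frac{1}{-6} \left(-59\right) = \left(-4 - 20181\right) \frac{1}{2} \left(- \frac{1}{6}\right) \left(-59\right) = \left(-20185\right) \frac{59}{12} = - \frac{1190915}{12}$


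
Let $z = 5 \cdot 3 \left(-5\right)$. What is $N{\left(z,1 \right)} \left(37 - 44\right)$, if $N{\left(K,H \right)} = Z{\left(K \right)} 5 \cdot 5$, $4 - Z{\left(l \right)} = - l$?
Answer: $12425$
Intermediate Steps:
$z = -75$ ($z = 15 \left(-5\right) = -75$)
$Z{\left(l \right)} = 4 + l$ ($Z{\left(l \right)} = 4 - - l = 4 + l$)
$N{\left(K,H \right)} = 100 + 25 K$ ($N{\left(K,H \right)} = \left(4 + K\right) 5 \cdot 5 = \left(20 + 5 K\right) 5 = 100 + 25 K$)
$N{\left(z,1 \right)} \left(37 - 44\right) = \left(100 + 25 \left(-75\right)\right) \left(37 - 44\right) = \left(100 - 1875\right) \left(-7\right) = \left(-1775\right) \left(-7\right) = 12425$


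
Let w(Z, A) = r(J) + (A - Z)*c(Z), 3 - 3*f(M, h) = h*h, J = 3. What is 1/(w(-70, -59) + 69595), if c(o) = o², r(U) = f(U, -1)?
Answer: 3/370487 ≈ 8.0974e-6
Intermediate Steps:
f(M, h) = 1 - h²/3 (f(M, h) = 1 - h*h/3 = 1 - h²/3)
r(U) = ⅔ (r(U) = 1 - ⅓*(-1)² = 1 - ⅓*1 = 1 - ⅓ = ⅔)
w(Z, A) = ⅔ + Z²*(A - Z) (w(Z, A) = ⅔ + (A - Z)*Z² = ⅔ + Z²*(A - Z))
1/(w(-70, -59) + 69595) = 1/((⅔ - 1*(-70)³ - 59*(-70)²) + 69595) = 1/((⅔ - 1*(-343000) - 59*4900) + 69595) = 1/((⅔ + 343000 - 289100) + 69595) = 1/(161702/3 + 69595) = 1/(370487/3) = 3/370487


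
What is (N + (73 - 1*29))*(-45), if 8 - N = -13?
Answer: -2925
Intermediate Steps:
N = 21 (N = 8 - 1*(-13) = 8 + 13 = 21)
(N + (73 - 1*29))*(-45) = (21 + (73 - 1*29))*(-45) = (21 + (73 - 29))*(-45) = (21 + 44)*(-45) = 65*(-45) = -2925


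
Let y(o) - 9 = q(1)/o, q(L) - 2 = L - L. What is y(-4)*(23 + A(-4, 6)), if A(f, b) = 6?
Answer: 493/2 ≈ 246.50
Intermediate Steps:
q(L) = 2 (q(L) = 2 + (L - L) = 2 + 0 = 2)
y(o) = 9 + 2/o
y(-4)*(23 + A(-4, 6)) = (9 + 2/(-4))*(23 + 6) = (9 + 2*(-¼))*29 = (9 - ½)*29 = (17/2)*29 = 493/2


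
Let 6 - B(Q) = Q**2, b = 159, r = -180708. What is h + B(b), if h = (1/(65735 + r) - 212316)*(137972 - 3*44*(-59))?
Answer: -3558093050624015/114973 ≈ -3.0947e+10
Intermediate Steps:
h = -3558090144681440/114973 (h = (1/(65735 - 180708) - 212316)*(137972 - 3*44*(-59)) = (1/(-114973) - 212316)*(137972 - 132*(-59)) = (-1/114973 - 212316)*(137972 + 7788) = -24410607469/114973*145760 = -3558090144681440/114973 ≈ -3.0947e+10)
B(Q) = 6 - Q**2
h + B(b) = -3558090144681440/114973 + (6 - 1*159**2) = -3558090144681440/114973 + (6 - 1*25281) = -3558090144681440/114973 + (6 - 25281) = -3558090144681440/114973 - 25275 = -3558093050624015/114973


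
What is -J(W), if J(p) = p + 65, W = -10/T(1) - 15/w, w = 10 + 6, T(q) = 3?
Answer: -2915/48 ≈ -60.729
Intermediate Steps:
w = 16
W = -205/48 (W = -10/3 - 15/16 = -205/48 ≈ -4.2708)
J(p) = 65 + p
-J(W) = -(65 - 205/48) = -1*2915/48 = -2915/48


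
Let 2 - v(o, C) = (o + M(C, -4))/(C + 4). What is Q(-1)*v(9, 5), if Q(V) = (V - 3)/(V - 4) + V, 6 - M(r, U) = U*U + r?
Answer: -8/15 ≈ -0.53333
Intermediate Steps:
M(r, U) = 6 - r - U² (M(r, U) = 6 - (U*U + r) = 6 - (U² + r) = 6 - (r + U²) = 6 + (-r - U²) = 6 - r - U²)
Q(V) = V + (-3 + V)/(-4 + V) (Q(V) = (-3 + V)/(-4 + V) + V = V + (-3 + V)/(-4 + V))
v(o, C) = 2 - (-10 + o - C)/(4 + C) (v(o, C) = 2 - (o + (6 - C - 1*(-4)²))/(C + 4) = 2 - (o + (6 - C - 1*16))/(4 + C) = 2 - (o + (6 - C - 16))/(4 + C) = 2 - (o + (-10 - C))/(4 + C) = 2 - (-10 + o - C)/(4 + C))
Q(-1)*v(9, 5) = ((-3 + (-1)² - 3*(-1))/(-4 - 1))*((18 - 1*9 + 3*5)/(4 + 5)) = ((-3 + 1 + 3)/(-5))*((18 - 9 + 15)/9) = (-⅕*1)*((⅑)*24) = -⅕*8/3 = -8/15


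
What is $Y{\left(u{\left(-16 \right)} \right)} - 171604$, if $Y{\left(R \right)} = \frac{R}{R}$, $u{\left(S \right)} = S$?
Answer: $-171603$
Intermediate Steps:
$Y{\left(R \right)} = 1$
$Y{\left(u{\left(-16 \right)} \right)} - 171604 = 1 - 171604 = -171603$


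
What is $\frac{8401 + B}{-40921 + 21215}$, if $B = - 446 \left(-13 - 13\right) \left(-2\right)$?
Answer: $\frac{14791}{19706} \approx 0.75058$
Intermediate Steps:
$B = -23192$ ($B = - 446 \left(-13 - 13\right) \left(-2\right) = - 446 \left(\left(-26\right) \left(-2\right)\right) = \left(-446\right) 52 = -23192$)
$\frac{8401 + B}{-40921 + 21215} = \frac{8401 - 23192}{-40921 + 21215} = - \frac{14791}{-19706} = \left(-14791\right) \left(- \frac{1}{19706}\right) = \frac{14791}{19706}$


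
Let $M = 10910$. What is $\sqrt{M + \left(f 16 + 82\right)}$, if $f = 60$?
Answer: $12 \sqrt{83} \approx 109.33$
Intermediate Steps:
$\sqrt{M + \left(f 16 + 82\right)} = \sqrt{10910 + \left(60 \cdot 16 + 82\right)} = \sqrt{10910 + \left(960 + 82\right)} = \sqrt{10910 + 1042} = \sqrt{11952} = 12 \sqrt{83}$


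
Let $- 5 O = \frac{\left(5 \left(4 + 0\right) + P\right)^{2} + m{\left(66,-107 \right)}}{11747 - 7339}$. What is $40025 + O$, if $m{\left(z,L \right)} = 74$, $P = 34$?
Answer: $\frac{88214801}{2204} \approx 40025.0$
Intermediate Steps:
$O = - \frac{299}{2204}$ ($O = - \frac{\left(\left(5 \left(4 + 0\right) + 34\right)^{2} + 74\right) \frac{1}{11747 - 7339}}{5} = - \frac{\left(\left(5 \cdot 4 + 34\right)^{2} + 74\right) \frac{1}{4408}}{5} = - \frac{\left(\left(20 + 34\right)^{2} + 74\right) \frac{1}{4408}}{5} = - \frac{\left(54^{2} + 74\right) \frac{1}{4408}}{5} = - \frac{\left(2916 + 74\right) \frac{1}{4408}}{5} = - \frac{2990 \cdot \frac{1}{4408}}{5} = \left(- \frac{1}{5}\right) \frac{1495}{2204} = - \frac{299}{2204} \approx -0.13566$)
$40025 + O = 40025 - \frac{299}{2204} = \frac{88214801}{2204}$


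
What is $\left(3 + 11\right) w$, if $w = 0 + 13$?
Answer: $182$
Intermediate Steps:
$w = 13$
$\left(3 + 11\right) w = \left(3 + 11\right) 13 = 14 \cdot 13 = 182$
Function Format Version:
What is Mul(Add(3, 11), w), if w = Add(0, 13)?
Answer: 182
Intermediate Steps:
w = 13
Mul(Add(3, 11), w) = Mul(Add(3, 11), 13) = Mul(14, 13) = 182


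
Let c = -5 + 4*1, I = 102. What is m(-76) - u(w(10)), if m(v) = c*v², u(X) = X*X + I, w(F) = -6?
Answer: -5914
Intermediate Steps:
u(X) = 102 + X² (u(X) = X*X + 102 = X² + 102 = 102 + X²)
c = -1 (c = -5 + 4 = -1)
m(v) = -v²
m(-76) - u(w(10)) = -1*(-76)² - (102 + (-6)²) = -1*5776 - (102 + 36) = -5776 - 1*138 = -5776 - 138 = -5914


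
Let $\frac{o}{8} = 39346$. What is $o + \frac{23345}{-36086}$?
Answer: $\frac{11358694703}{36086} \approx 3.1477 \cdot 10^{5}$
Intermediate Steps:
$o = 314768$ ($o = 8 \cdot 39346 = 314768$)
$o + \frac{23345}{-36086} = 314768 + \frac{23345}{-36086} = 314768 + 23345 \left(- \frac{1}{36086}\right) = 314768 - \frac{23345}{36086} = \frac{11358694703}{36086}$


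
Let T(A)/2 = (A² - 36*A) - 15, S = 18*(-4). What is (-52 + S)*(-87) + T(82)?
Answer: 18302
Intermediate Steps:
S = -72
T(A) = -30 - 72*A + 2*A² (T(A) = 2*((A² - 36*A) - 15) = 2*(-15 + A² - 36*A) = -30 - 72*A + 2*A²)
(-52 + S)*(-87) + T(82) = (-52 - 72)*(-87) + (-30 - 72*82 + 2*82²) = -124*(-87) + (-30 - 5904 + 2*6724) = 10788 + (-30 - 5904 + 13448) = 10788 + 7514 = 18302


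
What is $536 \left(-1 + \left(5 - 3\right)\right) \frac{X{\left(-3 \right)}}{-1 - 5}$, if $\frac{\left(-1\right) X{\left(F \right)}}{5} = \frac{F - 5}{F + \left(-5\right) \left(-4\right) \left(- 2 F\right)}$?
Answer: $- \frac{10720}{351} \approx -30.541$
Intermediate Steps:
$X{\left(F \right)} = \frac{5 \left(-5 + F\right)}{39 F}$ ($X{\left(F \right)} = - 5 \frac{F - 5}{F + \left(-5\right) \left(-4\right) \left(- 2 F\right)} = - 5 \frac{-5 + F}{F + 20 \left(- 2 F\right)} = - 5 \frac{-5 + F}{F - 40 F} = - 5 \frac{-5 + F}{\left(-39\right) F} = - 5 \left(-5 + F\right) \left(- \frac{1}{39 F}\right) = - 5 \left(- \frac{-5 + F}{39 F}\right) = \frac{5 \left(-5 + F\right)}{39 F}$)
$536 \left(-1 + \left(5 - 3\right)\right) \frac{X{\left(-3 \right)}}{-1 - 5} = 536 \left(-1 + \left(5 - 3\right)\right) \frac{\frac{5}{39} \frac{1}{-3} \left(-5 - 3\right)}{-1 - 5} = 536 \left(-1 + 2\right) \frac{\frac{5}{39} \left(- \frac{1}{3}\right) \left(-8\right)}{-6} = 536 \cdot 1 \cdot \frac{40}{117} \left(- \frac{1}{6}\right) = 536 \cdot 1 \left(- \frac{20}{351}\right) = 536 \left(- \frac{20}{351}\right) = - \frac{10720}{351}$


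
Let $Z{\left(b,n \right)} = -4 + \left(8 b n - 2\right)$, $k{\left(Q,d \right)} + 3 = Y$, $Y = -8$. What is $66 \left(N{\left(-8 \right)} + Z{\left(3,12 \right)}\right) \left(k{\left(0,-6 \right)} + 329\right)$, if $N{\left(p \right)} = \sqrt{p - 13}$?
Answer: $5918616 + 20988 i \sqrt{21} \approx 5.9186 \cdot 10^{6} + 96179.0 i$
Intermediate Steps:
$k{\left(Q,d \right)} = -11$ ($k{\left(Q,d \right)} = -3 - 8 = -11$)
$N{\left(p \right)} = \sqrt{-13 + p}$
$Z{\left(b,n \right)} = -6 + 8 b n$ ($Z{\left(b,n \right)} = -4 + \left(8 b n - 2\right) = -4 + \left(-2 + 8 b n\right) = -6 + 8 b n$)
$66 \left(N{\left(-8 \right)} + Z{\left(3,12 \right)}\right) \left(k{\left(0,-6 \right)} + 329\right) = 66 \left(\sqrt{-13 - 8} - \left(6 - 288\right)\right) \left(-11 + 329\right) = 66 \left(\sqrt{-21} + \left(-6 + 288\right)\right) 318 = 66 \left(i \sqrt{21} + 282\right) 318 = 66 \left(282 + i \sqrt{21}\right) 318 = 66 \left(89676 + 318 i \sqrt{21}\right) = 5918616 + 20988 i \sqrt{21}$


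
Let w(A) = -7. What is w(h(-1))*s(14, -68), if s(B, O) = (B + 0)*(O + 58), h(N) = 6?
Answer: 980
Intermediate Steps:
s(B, O) = B*(58 + O)
w(h(-1))*s(14, -68) = -98*(58 - 68) = -98*(-10) = -7*(-140) = 980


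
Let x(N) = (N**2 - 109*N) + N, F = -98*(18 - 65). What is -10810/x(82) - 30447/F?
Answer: -1890268/1227499 ≈ -1.5399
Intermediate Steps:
F = 4606 (F = -98*(-47) = 4606)
x(N) = N**2 - 108*N
-10810/x(82) - 30447/F = -10810*1/(82*(-108 + 82)) - 30447/4606 = -10810/(82*(-26)) - 30447*1/4606 = -10810/(-2132) - 30447/4606 = -10810*(-1/2132) - 30447/4606 = 5405/1066 - 30447/4606 = -1890268/1227499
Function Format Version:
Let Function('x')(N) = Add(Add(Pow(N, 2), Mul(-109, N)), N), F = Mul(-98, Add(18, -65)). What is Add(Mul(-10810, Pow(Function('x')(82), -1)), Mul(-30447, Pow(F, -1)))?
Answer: Rational(-1890268, 1227499) ≈ -1.5399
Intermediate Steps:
F = 4606 (F = Mul(-98, -47) = 4606)
Function('x')(N) = Add(Pow(N, 2), Mul(-108, N))
Add(Mul(-10810, Pow(Function('x')(82), -1)), Mul(-30447, Pow(F, -1))) = Add(Mul(-10810, Pow(Mul(82, Add(-108, 82)), -1)), Mul(-30447, Pow(4606, -1))) = Add(Mul(-10810, Pow(Mul(82, -26), -1)), Mul(-30447, Rational(1, 4606))) = Add(Mul(-10810, Pow(-2132, -1)), Rational(-30447, 4606)) = Add(Mul(-10810, Rational(-1, 2132)), Rational(-30447, 4606)) = Add(Rational(5405, 1066), Rational(-30447, 4606)) = Rational(-1890268, 1227499)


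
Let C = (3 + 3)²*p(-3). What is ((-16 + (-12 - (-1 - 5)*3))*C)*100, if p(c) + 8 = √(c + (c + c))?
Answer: 288000 - 108000*I ≈ 2.88e+5 - 1.08e+5*I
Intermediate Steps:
p(c) = -8 + √3*√c (p(c) = -8 + √(c + (c + c)) = -8 + √(c + 2*c) = -8 + √(3*c) = -8 + √3*√c)
C = -288 + 108*I (C = (3 + 3)²*(-8 + √3*√(-3)) = 6²*(-8 + √3*(I*√3)) = 36*(-8 + 3*I) = -288 + 108*I ≈ -288.0 + 108.0*I)
((-16 + (-12 - (-1 - 5)*3))*C)*100 = ((-16 + (-12 - (-1 - 5)*3))*(-288 + 108*I))*100 = ((-16 + (-12 - (-6)*3))*(-288 + 108*I))*100 = ((-16 + (-12 - 1*(-18)))*(-288 + 108*I))*100 = ((-16 + (-12 + 18))*(-288 + 108*I))*100 = ((-16 + 6)*(-288 + 108*I))*100 = -10*(-288 + 108*I)*100 = (2880 - 1080*I)*100 = 288000 - 108000*I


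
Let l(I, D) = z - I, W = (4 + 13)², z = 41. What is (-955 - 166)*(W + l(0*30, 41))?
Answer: -369930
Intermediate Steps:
W = 289 (W = 17² = 289)
l(I, D) = 41 - I
(-955 - 166)*(W + l(0*30, 41)) = (-955 - 166)*(289 + (41 - 0*30)) = -1121*(289 + (41 - 1*0)) = -1121*(289 + (41 + 0)) = -1121*(289 + 41) = -1121*330 = -369930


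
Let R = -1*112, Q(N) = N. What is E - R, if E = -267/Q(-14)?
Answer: 1835/14 ≈ 131.07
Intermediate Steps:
R = -112
E = 267/14 (E = -267/(-14) = -267*(-1/14) = 267/14 ≈ 19.071)
E - R = 267/14 - 1*(-112) = 267/14 + 112 = 1835/14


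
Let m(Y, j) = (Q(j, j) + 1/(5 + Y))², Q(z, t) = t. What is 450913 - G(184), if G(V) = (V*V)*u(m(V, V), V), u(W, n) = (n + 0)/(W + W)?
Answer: 545240834466385/1209439729 ≈ 4.5082e+5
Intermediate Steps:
m(Y, j) = (j + 1/(5 + Y))²
u(W, n) = n/(2*W) (u(W, n) = n/((2*W)) = n*(1/(2*W)) = n/(2*W))
G(V) = V³*(5 + V)²/(2*(1 + V² + 5*V)²) (G(V) = (V*V)*(V/(2*(((1 + 5*V + V*V)²/(5 + V)²)))) = V²*(V/(2*(((1 + 5*V + V²)²/(5 + V)²)))) = V²*(V/(2*(((1 + V² + 5*V)²/(5 + V)²)))) = V²*(V*((5 + V)²/(1 + V² + 5*V)²)/2) = V²*(V*(5 + V)²/(2*(1 + V² + 5*V)²)) = V³*(5 + V)²/(2*(1 + V² + 5*V)²))
450913 - G(184) = 450913 - 184³*(5 + 184)²/(2*(1 + 184² + 5*184)²) = 450913 - 6229504*189²/(2*(1 + 33856 + 920)²) = 450913 - 6229504*35721/(2*34777²) = 450913 - 6229504*35721/(2*1209439729) = 450913 - 1*111262056192/1209439729 = 450913 - 111262056192/1209439729 = 545240834466385/1209439729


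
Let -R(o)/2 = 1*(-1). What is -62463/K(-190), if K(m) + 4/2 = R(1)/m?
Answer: 5933985/191 ≈ 31068.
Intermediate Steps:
R(o) = 2 (R(o) = -2*(-1) = 2)
K(m) = -2 + 2/m
-62463/K(-190) = -62463/(-2 + 2/(-190)) = -62463/(-2 + 2*(-1/190)) = -62463/(-2 - 1/95) = -62463/(-191/95) = -62463*(-95/191) = 5933985/191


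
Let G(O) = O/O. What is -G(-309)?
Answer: -1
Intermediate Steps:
G(O) = 1
-G(-309) = -1*1 = -1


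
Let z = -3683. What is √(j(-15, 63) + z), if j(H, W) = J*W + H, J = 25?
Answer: I*√2123 ≈ 46.076*I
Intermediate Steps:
j(H, W) = H + 25*W (j(H, W) = 25*W + H = H + 25*W)
√(j(-15, 63) + z) = √((-15 + 25*63) - 3683) = √((-15 + 1575) - 3683) = √(1560 - 3683) = √(-2123) = I*√2123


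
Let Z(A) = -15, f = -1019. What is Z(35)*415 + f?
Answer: -7244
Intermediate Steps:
Z(35)*415 + f = -15*415 - 1019 = -6225 - 1019 = -7244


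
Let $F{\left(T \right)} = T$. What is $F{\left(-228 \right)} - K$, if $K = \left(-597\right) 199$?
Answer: $118575$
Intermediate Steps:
$K = -118803$
$F{\left(-228 \right)} - K = -228 - -118803 = -228 + 118803 = 118575$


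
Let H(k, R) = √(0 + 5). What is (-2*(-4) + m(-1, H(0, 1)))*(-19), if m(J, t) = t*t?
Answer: -247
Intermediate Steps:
H(k, R) = √5
m(J, t) = t²
(-2*(-4) + m(-1, H(0, 1)))*(-19) = (-2*(-4) + (√5)²)*(-19) = (8 + 5)*(-19) = 13*(-19) = -247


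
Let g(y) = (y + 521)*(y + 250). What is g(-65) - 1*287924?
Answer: -203564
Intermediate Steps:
g(y) = (250 + y)*(521 + y) (g(y) = (521 + y)*(250 + y) = (250 + y)*(521 + y))
g(-65) - 1*287924 = (130250 + (-65)² + 771*(-65)) - 1*287924 = (130250 + 4225 - 50115) - 287924 = 84360 - 287924 = -203564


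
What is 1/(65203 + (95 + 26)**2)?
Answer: 1/79844 ≈ 1.2524e-5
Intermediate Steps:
1/(65203 + (95 + 26)**2) = 1/(65203 + 121**2) = 1/(65203 + 14641) = 1/79844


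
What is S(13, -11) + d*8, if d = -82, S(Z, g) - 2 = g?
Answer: -665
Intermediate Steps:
S(Z, g) = 2 + g
S(13, -11) + d*8 = (2 - 11) - 82*8 = -9 - 656 = -665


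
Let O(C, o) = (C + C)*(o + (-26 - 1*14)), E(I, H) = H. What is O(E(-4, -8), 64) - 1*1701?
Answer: -2085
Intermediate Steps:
O(C, o) = 2*C*(-40 + o) (O(C, o) = (2*C)*(o + (-26 - 14)) = (2*C)*(o - 40) = (2*C)*(-40 + o) = 2*C*(-40 + o))
O(E(-4, -8), 64) - 1*1701 = 2*(-8)*(-40 + 64) - 1*1701 = 2*(-8)*24 - 1701 = -384 - 1701 = -2085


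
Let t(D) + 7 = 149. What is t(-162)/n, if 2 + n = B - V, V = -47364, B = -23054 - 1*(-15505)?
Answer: 142/39813 ≈ 0.0035667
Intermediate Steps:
B = -7549 (B = -23054 + 15505 = -7549)
n = 39813 (n = -2 + (-7549 - 1*(-47364)) = -2 + (-7549 + 47364) = -2 + 39815 = 39813)
t(D) = 142 (t(D) = -7 + 149 = 142)
t(-162)/n = 142/39813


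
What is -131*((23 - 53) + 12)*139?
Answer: 327762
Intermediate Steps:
-131*((23 - 53) + 12)*139 = -131*(-30 + 12)*139 = -131*(-18)*139 = 2358*139 = 327762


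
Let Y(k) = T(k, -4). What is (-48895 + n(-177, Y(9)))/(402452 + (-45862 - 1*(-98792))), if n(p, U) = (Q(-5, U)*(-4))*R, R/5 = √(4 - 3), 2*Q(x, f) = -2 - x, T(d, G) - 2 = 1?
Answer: -48925/455382 ≈ -0.10744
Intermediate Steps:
T(d, G) = 3 (T(d, G) = 2 + 1 = 3)
Y(k) = 3
Q(x, f) = -1 - x/2 (Q(x, f) = (-2 - x)/2 = -1 - x/2)
R = 5 (R = 5*√(4 - 3) = 5*√1 = 5*1 = 5)
n(p, U) = -30 (n(p, U) = ((-1 - ½*(-5))*(-4))*5 = ((-1 + 5/2)*(-4))*5 = ((3/2)*(-4))*5 = -6*5 = -30)
(-48895 + n(-177, Y(9)))/(402452 + (-45862 - 1*(-98792))) = (-48895 - 30)/(402452 + (-45862 - 1*(-98792))) = -48925/(402452 + (-45862 + 98792)) = -48925/(402452 + 52930) = -48925/455382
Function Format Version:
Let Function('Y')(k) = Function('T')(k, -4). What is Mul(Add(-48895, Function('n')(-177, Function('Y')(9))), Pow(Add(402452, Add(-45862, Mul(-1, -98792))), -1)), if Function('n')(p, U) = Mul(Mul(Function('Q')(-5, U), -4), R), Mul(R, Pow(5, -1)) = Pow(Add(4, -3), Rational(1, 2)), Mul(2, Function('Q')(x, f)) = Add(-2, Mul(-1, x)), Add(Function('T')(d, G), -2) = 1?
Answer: Rational(-48925, 455382) ≈ -0.10744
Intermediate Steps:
Function('T')(d, G) = 3 (Function('T')(d, G) = Add(2, 1) = 3)
Function('Y')(k) = 3
Function('Q')(x, f) = Add(-1, Mul(Rational(-1, 2), x)) (Function('Q')(x, f) = Mul(Rational(1, 2), Add(-2, Mul(-1, x))) = Add(-1, Mul(Rational(-1, 2), x)))
R = 5 (R = Mul(5, Pow(Add(4, -3), Rational(1, 2))) = Mul(5, Pow(1, Rational(1, 2))) = Mul(5, 1) = 5)
Function('n')(p, U) = -30 (Function('n')(p, U) = Mul(Mul(Add(-1, Mul(Rational(-1, 2), -5)), -4), 5) = Mul(Mul(Add(-1, Rational(5, 2)), -4), 5) = Mul(Mul(Rational(3, 2), -4), 5) = Mul(-6, 5) = -30)
Mul(Add(-48895, Function('n')(-177, Function('Y')(9))), Pow(Add(402452, Add(-45862, Mul(-1, -98792))), -1)) = Mul(Add(-48895, -30), Pow(Add(402452, Add(-45862, Mul(-1, -98792))), -1)) = Mul(-48925, Pow(Add(402452, Add(-45862, 98792)), -1)) = Mul(-48925, Pow(Add(402452, 52930), -1)) = Mul(-48925, Pow(455382, -1)) = Mul(-48925, Rational(1, 455382)) = Rational(-48925, 455382)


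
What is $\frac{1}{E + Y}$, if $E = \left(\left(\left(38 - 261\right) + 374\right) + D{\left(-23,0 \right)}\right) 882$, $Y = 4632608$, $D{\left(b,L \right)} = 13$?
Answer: $\frac{1}{4777256} \approx 2.0933 \cdot 10^{-7}$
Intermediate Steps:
$E = 144648$ ($E = \left(\left(\left(38 - 261\right) + 374\right) + 13\right) 882 = \left(\left(-223 + 374\right) + 13\right) 882 = \left(151 + 13\right) 882 = 164 \cdot 882 = 144648$)
$\frac{1}{E + Y} = \frac{1}{144648 + 4632608} = \frac{1}{4777256}$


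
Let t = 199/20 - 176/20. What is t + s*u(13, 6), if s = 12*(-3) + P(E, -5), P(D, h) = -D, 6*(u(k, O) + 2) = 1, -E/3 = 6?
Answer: 683/20 ≈ 34.150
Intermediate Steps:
t = 23/20 (t = 199*(1/20) - 176*1/20 = 199/20 - 44/5 = 23/20 ≈ 1.1500)
E = -18 (E = -3*6 = -18)
u(k, O) = -11/6 (u(k, O) = -2 + (⅙)*1 = -2 + ⅙ = -11/6)
s = -18 (s = 12*(-3) - 1*(-18) = -36 + 18 = -18)
t + s*u(13, 6) = 23/20 - 18*(-11/6) = 23/20 + 33 = 683/20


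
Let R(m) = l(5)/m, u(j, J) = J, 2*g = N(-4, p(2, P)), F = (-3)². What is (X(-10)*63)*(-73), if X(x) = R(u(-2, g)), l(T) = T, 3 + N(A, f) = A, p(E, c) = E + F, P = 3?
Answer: 6570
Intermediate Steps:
F = 9
p(E, c) = 9 + E (p(E, c) = E + 9 = 9 + E)
N(A, f) = -3 + A
g = -7/2 (g = (-3 - 4)/2 = (½)*(-7) = -7/2 ≈ -3.5000)
R(m) = 5/m
X(x) = -10/7 (X(x) = 5/(-7/2) = 5*(-2/7) = -10/7)
(X(-10)*63)*(-73) = -10/7*63*(-73) = -90*(-73) = 6570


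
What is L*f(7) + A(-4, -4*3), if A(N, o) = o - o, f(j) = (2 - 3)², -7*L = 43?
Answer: -43/7 ≈ -6.1429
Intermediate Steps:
L = -43/7 (L = -⅐*43 = -43/7 ≈ -6.1429)
f(j) = 1 (f(j) = (-1)² = 1)
A(N, o) = 0
L*f(7) + A(-4, -4*3) = -43/7*1 + 0 = -43/7 + 0 = -43/7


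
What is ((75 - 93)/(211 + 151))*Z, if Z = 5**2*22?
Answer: -4950/181 ≈ -27.348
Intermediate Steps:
Z = 550 (Z = 25*22 = 550)
((75 - 93)/(211 + 151))*Z = ((75 - 93)/(211 + 151))*550 = -18/362*550 = -18*1/362*550 = -9/181*550 = -4950/181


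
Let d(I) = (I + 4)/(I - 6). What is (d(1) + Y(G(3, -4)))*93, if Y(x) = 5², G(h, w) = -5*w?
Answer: 2232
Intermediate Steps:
Y(x) = 25
d(I) = (4 + I)/(-6 + I)
(d(1) + Y(G(3, -4)))*93 = ((4 + 1)/(-6 + 1) + 25)*93 = (5/(-5) + 25)*93 = (-⅕*5 + 25)*93 = (-1 + 25)*93 = 24*93 = 2232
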